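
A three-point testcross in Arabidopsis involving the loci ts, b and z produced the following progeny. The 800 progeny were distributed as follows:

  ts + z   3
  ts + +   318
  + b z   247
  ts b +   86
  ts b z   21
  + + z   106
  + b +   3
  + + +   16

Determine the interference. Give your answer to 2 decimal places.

The two most frequent reciprocal classes, + b z and ts + +, are the parental types, so the F1 was + b z / ts + +.
The two rarest classes, + b + and ts + z, are the double crossovers. Comparing them with the parentals, only the z allele has switched, so z is the middle locus and the order is b – z – ts.
b–z: (192 + 6)/800 = 0.2475; z–ts: (37 + 6)/800 = 0.0537.
Expected DCO frequency = 0.2475 × 0.0537 ≈ 0.01329; observed = 6/800 ≈ 0.00750.
Coefficient of coincidence = 0.00750/0.01329 ≈ 0.56; interference = 1 − 0.56 = 0.44.

0.44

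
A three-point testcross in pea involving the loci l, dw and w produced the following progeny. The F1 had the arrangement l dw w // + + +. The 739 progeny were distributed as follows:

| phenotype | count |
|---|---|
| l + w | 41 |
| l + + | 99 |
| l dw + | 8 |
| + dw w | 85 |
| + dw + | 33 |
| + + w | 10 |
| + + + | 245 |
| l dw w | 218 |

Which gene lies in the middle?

The two rarest classes, l dw + and + + w, are the double crossovers. Comparing them with the parentals, only the w allele has switched, so w is the middle locus and the order is l – w – dw.

w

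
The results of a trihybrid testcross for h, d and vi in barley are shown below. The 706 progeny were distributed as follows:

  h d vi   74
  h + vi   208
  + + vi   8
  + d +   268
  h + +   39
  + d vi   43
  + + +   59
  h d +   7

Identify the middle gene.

The two most frequent reciprocal classes, + d + and h + vi, are the parental types, so the F1 was + d + / h + vi.
The two rarest classes, h d + and + + vi, are the double crossovers. Comparing them with the parentals, only the h allele has switched, so h is the middle locus and the order is d – h – vi.

h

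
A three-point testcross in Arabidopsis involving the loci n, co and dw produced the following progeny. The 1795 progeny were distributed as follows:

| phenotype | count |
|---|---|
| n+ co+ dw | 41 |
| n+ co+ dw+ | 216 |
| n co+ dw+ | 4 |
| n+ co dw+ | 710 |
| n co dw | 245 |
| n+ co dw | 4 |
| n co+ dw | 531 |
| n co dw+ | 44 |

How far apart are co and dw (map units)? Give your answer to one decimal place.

26.1 map units

The two most frequent reciprocal classes, n+ co dw+ and n co+ dw, are the parental types, so the F1 was n+ co dw+ / n co+ dw.
The two rarest classes, n+ co dw and n co+ dw+, are the double crossovers. Comparing them with the parentals, only the dw allele has switched, so dw is the middle locus and the order is n – dw – co.
Crossovers in the dw–co interval produce the single-crossover classes n+ co+ dw+ and n co dw (216 + 245 = 461) plus the double crossovers (8).
RF(dw–co) = (461 + 8) / 1795 = 469/1795 = 0.2613 → 26.1 map units.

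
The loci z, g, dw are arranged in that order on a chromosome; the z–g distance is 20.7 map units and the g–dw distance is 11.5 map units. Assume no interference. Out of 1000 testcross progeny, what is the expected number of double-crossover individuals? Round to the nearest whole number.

24

Map distances give recombination frequencies of 0.207 and 0.115 for the two intervals.
With no interference, expected double-crossover frequency = 0.207 × 0.115 = 0.02380.
Expected number = 0.02380 × 1000 = 23.80 ≈ 24.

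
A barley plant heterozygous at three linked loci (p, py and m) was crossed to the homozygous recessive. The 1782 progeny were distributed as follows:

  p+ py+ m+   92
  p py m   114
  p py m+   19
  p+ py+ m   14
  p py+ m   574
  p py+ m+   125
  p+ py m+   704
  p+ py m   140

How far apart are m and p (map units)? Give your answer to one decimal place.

16.7 map units

The two most frequent reciprocal classes, p py+ m and p+ py m+, are the parental types, so the F1 was p py+ m / p+ py m+.
The two rarest classes, p+ py+ m and p py m+, are the double crossovers. Comparing them with the parentals, only the p allele has switched, so p is the middle locus and the order is py – p – m.
Crossovers in the p–m interval produce the single-crossover classes p py+ m+ and p+ py m (125 + 140 = 265) plus the double crossovers (33).
RF(p–m) = (265 + 33) / 1782 = 298/1782 = 0.1672 → 16.7 map units.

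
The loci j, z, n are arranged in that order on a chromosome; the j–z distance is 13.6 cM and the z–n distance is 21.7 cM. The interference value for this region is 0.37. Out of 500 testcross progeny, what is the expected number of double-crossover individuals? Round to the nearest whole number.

9

Map distances give recombination frequencies of 0.136 and 0.217 for the two intervals.
With interference 0.37 (so coincidence = 0.63), expected double-crossover frequency = 0.136 × 0.217 × 0.63 = 0.01859.
Expected number = 0.01859 × 500 = 9.30 ≈ 9.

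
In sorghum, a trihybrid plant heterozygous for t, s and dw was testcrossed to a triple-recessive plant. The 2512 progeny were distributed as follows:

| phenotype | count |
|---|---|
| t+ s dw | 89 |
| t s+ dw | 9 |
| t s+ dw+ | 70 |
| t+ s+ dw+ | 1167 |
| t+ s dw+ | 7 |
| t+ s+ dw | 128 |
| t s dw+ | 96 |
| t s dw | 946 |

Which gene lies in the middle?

s

The two most frequent reciprocal classes, t+ s+ dw+ and t s dw, are the parental types, so the F1 was t+ s+ dw+ / t s dw.
The two rarest classes, t+ s dw+ and t s+ dw, are the double crossovers. Comparing them with the parentals, only the s allele has switched, so s is the middle locus and the order is t – s – dw.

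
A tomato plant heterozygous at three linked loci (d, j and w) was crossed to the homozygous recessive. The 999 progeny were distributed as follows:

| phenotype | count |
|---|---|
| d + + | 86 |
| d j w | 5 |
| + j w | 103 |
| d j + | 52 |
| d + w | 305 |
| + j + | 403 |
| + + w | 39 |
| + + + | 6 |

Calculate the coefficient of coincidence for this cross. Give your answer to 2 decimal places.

The two most frequent reciprocal classes, d + w and + j +, are the parental types, so the F1 was d + w / + j +.
The two rarest classes, d j w and + + +, are the double crossovers. Comparing them with the parentals, only the j allele has switched, so j is the middle locus and the order is d – j – w.
d–j: (91 + 11)/999 = 0.1021; j–w: (189 + 11)/999 = 0.2002.
Expected DCO frequency = 0.1021 × 0.2002 ≈ 0.02044; observed = 11/999 ≈ 0.01101.
Coefficient of coincidence = 0.01101/0.02044 ≈ 0.54.

0.54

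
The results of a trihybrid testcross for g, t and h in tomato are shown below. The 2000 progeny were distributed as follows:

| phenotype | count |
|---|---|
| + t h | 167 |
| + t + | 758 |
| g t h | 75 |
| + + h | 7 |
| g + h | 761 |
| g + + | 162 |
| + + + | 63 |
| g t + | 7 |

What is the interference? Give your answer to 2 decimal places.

0.46

The two most frequent reciprocal classes, + t + and g + h, are the parental types, so the F1 was + t + / g + h.
The two rarest classes, g t + and + + h, are the double crossovers. Comparing them with the parentals, only the g allele has switched, so g is the middle locus and the order is t – g – h.
t–g: (138 + 14)/2000 = 0.0760; g–h: (329 + 14)/2000 = 0.1715.
Expected DCO frequency = 0.0760 × 0.1715 ≈ 0.01303; observed = 14/2000 ≈ 0.00700.
Coefficient of coincidence = 0.00700/0.01303 ≈ 0.54; interference = 1 − 0.54 = 0.46.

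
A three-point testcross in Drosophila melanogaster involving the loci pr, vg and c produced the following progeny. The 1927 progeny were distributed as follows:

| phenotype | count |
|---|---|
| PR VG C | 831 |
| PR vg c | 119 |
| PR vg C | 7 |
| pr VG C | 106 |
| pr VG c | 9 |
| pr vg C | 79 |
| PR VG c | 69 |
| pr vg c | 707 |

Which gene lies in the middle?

vg

The two most frequent reciprocal classes, pr vg c and PR VG C, are the parental types, so the F1 was pr vg c / PR VG C.
The two rarest classes, pr VG c and PR vg C, are the double crossovers. Comparing them with the parentals, only the vg allele has switched, so vg is the middle locus and the order is pr – vg – c.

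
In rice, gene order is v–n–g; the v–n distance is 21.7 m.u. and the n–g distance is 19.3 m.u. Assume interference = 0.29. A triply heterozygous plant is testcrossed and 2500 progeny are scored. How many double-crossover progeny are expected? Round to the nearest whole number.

74

Map distances give recombination frequencies of 0.217 and 0.193 for the two intervals.
With interference 0.29 (so coincidence = 0.71), expected double-crossover frequency = 0.217 × 0.193 × 0.71 = 0.02974.
Expected number = 0.02974 × 2500 = 74.34 ≈ 74.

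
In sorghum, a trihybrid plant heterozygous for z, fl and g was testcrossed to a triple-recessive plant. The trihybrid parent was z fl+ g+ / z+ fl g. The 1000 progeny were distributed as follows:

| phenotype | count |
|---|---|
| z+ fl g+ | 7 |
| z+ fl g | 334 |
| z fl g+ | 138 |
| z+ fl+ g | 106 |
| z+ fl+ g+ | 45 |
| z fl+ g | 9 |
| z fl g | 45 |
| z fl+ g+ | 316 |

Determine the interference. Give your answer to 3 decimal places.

0.419

The two rarest classes, z fl+ g and z+ fl g+, are the double crossovers. Comparing them with the parentals, only the g allele has switched, so g is the middle locus and the order is z – g – fl.
z–g: (90 + 16)/1000 = 0.1060; g–fl: (244 + 16)/1000 = 0.2600.
Expected DCO frequency = 0.1060 × 0.2600 ≈ 0.02756; observed = 16/1000 ≈ 0.01600.
Coefficient of coincidence = 0.01600/0.02756 ≈ 0.581; interference = 1 − 0.581 = 0.419.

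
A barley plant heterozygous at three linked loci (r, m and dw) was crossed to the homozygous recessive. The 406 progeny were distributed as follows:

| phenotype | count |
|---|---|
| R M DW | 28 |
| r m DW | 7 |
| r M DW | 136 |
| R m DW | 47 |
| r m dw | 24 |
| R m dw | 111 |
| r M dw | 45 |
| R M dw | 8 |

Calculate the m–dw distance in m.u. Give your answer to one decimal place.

26.4 m.u.

The two most frequent reciprocal classes, r M DW and R m dw, are the parental types, so the F1 was r M DW / R m dw.
The two rarest classes, r m DW and R M dw, are the double crossovers. Comparing them with the parentals, only the m allele has switched, so m is the middle locus and the order is r – m – dw.
Crossovers in the m–dw interval produce the single-crossover classes r M dw and R m DW (45 + 47 = 92) plus the double crossovers (15).
RF(m–dw) = (92 + 15) / 406 = 107/406 = 0.2635 → 26.4 m.u.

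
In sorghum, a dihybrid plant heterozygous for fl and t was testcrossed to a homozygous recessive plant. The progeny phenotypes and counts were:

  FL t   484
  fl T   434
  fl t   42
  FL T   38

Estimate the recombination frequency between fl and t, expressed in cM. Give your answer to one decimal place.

8.0 cM

The two most frequent classes, FL t (484) and fl T (434), are the parental types, so the F1 was FL t / fl T.
The recombinant classes are FL T and fl t: 38 + 42 = 80.
Recombination frequency = 80/998 = 0.0802 ≈ 8.0%, i.e. 8.0 cM.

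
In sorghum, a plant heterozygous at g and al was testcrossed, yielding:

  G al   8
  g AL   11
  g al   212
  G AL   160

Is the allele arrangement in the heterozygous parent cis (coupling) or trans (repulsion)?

The two most frequent classes are G AL (160) and g al (212); these are the parental (non-recombinant) types.
So the F1 carried G AL on one chromosome and g al on the other — the recessive alleles are on the same chromosome (cis / coupling).

cis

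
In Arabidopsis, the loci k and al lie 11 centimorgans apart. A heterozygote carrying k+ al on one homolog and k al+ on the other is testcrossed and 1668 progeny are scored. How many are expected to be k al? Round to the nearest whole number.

A map distance of 11 centimorgans corresponds to a recombination frequency of 0.110.
The F1 is k+ al / k al+, so k al is a recombinant gamete class with expected frequency r/2 = 0.110/2 = 0.0550.
Expected number = 0.0550 × 1668 = 91.74 ≈ 92.

92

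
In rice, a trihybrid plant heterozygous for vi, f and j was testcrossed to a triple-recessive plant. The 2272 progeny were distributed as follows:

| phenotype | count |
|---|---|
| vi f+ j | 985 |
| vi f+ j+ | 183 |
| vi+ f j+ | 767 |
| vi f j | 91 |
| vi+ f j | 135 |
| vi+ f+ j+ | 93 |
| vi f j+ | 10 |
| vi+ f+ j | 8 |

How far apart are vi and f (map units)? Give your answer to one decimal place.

The two most frequent reciprocal classes, vi f+ j and vi+ f j+, are the parental types, so the F1 was vi f+ j / vi+ f j+.
The two rarest classes, vi+ f+ j and vi f j+, are the double crossovers. Comparing them with the parentals, only the vi allele has switched, so vi is the middle locus and the order is j – vi – f.
Crossovers in the vi–f interval produce the single-crossover classes vi f j and vi+ f+ j+ (91 + 93 = 184) plus the double crossovers (18).
RF(vi–f) = (184 + 18) / 2272 = 202/2272 = 0.0889 → 8.9 map units.

8.9 map units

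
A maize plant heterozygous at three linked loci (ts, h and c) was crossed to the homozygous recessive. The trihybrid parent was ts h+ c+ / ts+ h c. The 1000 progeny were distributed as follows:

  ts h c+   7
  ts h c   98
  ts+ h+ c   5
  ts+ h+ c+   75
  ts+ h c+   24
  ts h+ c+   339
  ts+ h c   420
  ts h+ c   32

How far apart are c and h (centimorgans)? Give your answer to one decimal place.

The two rarest classes, ts h c+ and ts+ h+ c, are the double crossovers. Comparing them with the parentals, only the h allele has switched, so h is the middle locus and the order is ts – h – c.
Crossovers in the h–c interval produce the single-crossover classes ts h+ c and ts+ h c+ (32 + 24 = 56) plus the double crossovers (12).
RF(h–c) = (56 + 12) / 1000 = 68/1000 = 0.0680 → 6.8 centimorgans.

6.8 centimorgans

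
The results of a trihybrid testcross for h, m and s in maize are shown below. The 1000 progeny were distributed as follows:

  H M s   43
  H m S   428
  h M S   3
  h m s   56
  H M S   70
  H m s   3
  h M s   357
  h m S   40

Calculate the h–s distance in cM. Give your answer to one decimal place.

8.9 cM

The two most frequent reciprocal classes, H m S and h M s, are the parental types, so the F1 was H m S / h M s.
The two rarest classes, H m s and h M S, are the double crossovers. Comparing them with the parentals, only the s allele has switched, so s is the middle locus and the order is h – s – m.
Crossovers in the h–s interval produce the single-crossover classes h m S and H M s (40 + 43 = 83) plus the double crossovers (6).
RF(h–s) = (83 + 6) / 1000 = 89/1000 = 0.0890 → 8.9 cM.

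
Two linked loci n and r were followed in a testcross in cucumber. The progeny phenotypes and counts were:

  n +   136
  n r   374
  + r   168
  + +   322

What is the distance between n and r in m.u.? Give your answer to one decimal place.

30.4 m.u.

The two most frequent classes, + + (322) and n r (374), are the parental types, so the F1 was + + / n r.
The recombinant classes are + r and n +: 168 + 136 = 304.
Recombination frequency = 304/1000 = 0.3040 ≈ 30.4%, i.e. 30.4 m.u.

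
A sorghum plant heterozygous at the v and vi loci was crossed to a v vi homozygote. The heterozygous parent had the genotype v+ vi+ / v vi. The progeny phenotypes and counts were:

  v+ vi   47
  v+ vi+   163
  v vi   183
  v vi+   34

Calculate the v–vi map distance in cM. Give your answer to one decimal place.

The recombinant classes are v+ vi and v vi+: 47 + 34 = 81.
Recombination frequency = 81/427 = 0.1897 ≈ 19.0%, i.e. 19.0 cM.

19.0 cM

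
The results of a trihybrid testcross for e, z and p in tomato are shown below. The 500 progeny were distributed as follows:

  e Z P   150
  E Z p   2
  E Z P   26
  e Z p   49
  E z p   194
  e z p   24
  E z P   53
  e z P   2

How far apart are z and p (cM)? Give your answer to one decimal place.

21.2 cM

The two most frequent reciprocal classes, E z p and e Z P, are the parental types, so the F1 was E z p / e Z P.
The two rarest classes, E Z p and e z P, are the double crossovers. Comparing them with the parentals, only the z allele has switched, so z is the middle locus and the order is e – z – p.
Crossovers in the z–p interval produce the single-crossover classes E z P and e Z p (53 + 49 = 102) plus the double crossovers (4).
RF(z–p) = (102 + 4) / 500 = 106/500 = 0.2120 → 21.2 cM.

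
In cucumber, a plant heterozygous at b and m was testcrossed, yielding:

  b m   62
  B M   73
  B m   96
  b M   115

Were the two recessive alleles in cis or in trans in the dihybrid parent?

The two most frequent classes are B m (96) and b M (115); these are the parental (non-recombinant) types.
So the F1 carried B m on one chromosome and b M on the other — the recessive alleles are on opposite chromosomes (trans / repulsion).

trans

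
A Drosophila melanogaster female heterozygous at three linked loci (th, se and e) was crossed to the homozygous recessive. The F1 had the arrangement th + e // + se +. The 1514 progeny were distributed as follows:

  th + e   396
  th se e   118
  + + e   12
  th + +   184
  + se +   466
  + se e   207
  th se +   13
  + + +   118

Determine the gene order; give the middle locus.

th

The two rarest classes, + + e and th se +, are the double crossovers. Comparing them with the parentals, only the th allele has switched, so th is the middle locus and the order is se – th – e.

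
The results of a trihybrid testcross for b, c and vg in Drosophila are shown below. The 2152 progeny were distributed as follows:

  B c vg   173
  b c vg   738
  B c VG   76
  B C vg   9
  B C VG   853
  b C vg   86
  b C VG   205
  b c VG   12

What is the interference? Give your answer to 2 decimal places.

0.38

The two most frequent reciprocal classes, B C VG and b c vg, are the parental types, so the F1 was B C VG / b c vg.
The two rarest classes, B C vg and b c VG, are the double crossovers. Comparing them with the parentals, only the vg allele has switched, so vg is the middle locus and the order is b – vg – c.
b–vg: (378 + 21)/2152 = 0.1854; vg–c: (162 + 21)/2152 = 0.0850.
Expected DCO frequency = 0.1854 × 0.0850 ≈ 0.01576; observed = 21/2152 ≈ 0.00976.
Coefficient of coincidence = 0.00976/0.01576 ≈ 0.62; interference = 1 − 0.62 = 0.38.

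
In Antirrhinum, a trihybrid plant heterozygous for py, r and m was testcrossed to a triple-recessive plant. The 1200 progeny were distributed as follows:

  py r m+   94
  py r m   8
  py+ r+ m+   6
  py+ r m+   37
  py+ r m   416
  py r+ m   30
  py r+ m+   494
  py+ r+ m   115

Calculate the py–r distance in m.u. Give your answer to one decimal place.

18.6 m.u.

The two most frequent reciprocal classes, py+ r m and py r+ m+, are the parental types, so the F1 was py+ r m / py r+ m+.
The two rarest classes, py r m and py+ r+ m+, are the double crossovers. Comparing them with the parentals, only the py allele has switched, so py is the middle locus and the order is m – py – r.
Crossovers in the py–r interval produce the single-crossover classes py+ r+ m and py r m+ (115 + 94 = 209) plus the double crossovers (14).
RF(py–r) = (209 + 14) / 1200 = 223/1200 = 0.1858 → 18.6 m.u.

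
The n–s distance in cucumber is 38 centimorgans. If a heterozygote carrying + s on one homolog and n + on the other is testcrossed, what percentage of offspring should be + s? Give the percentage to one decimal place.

A map distance of 38 centimorgans corresponds to a recombination frequency of 0.380.
The F1 is + s / n +, so + s is a parental gamete class with expected frequency (1 − r)/2 = 0.620/2 = 0.3100.
That is 0.3100 = 31.0% of the progeny.

31.0%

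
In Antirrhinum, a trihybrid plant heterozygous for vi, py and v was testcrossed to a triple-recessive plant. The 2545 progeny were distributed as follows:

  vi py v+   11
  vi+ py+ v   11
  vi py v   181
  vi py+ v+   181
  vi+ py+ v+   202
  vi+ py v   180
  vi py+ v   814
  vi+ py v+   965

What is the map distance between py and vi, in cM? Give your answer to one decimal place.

15.9 cM

The two most frequent reciprocal classes, vi+ py v+ and vi py+ v, are the parental types, so the F1 was vi+ py v+ / vi py+ v.
The two rarest classes, vi py v+ and vi+ py+ v, are the double crossovers. Comparing them with the parentals, only the vi allele has switched, so vi is the middle locus and the order is py – vi – v.
Crossovers in the py–vi interval produce the single-crossover classes vi+ py+ v+ and vi py v (202 + 181 = 383) plus the double crossovers (22).
RF(py–vi) = (383 + 22) / 2545 = 405/2545 = 0.1591 → 15.9 cM.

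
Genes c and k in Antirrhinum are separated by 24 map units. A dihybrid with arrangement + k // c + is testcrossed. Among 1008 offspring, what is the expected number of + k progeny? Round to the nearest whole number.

A map distance of 24 map units corresponds to a recombination frequency of 0.240.
The F1 is + k / c +, so + k is a parental gamete class with expected frequency (1 − r)/2 = 0.760/2 = 0.3800.
Expected number = 0.3800 × 1008 = 383.04 ≈ 383.

383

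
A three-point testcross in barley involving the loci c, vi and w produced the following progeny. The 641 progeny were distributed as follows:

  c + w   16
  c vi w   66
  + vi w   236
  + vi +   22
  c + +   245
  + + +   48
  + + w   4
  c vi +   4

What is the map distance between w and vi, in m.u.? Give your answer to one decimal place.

7.2 m.u.

The two most frequent reciprocal classes, + vi w and c + +, are the parental types, so the F1 was + vi w / c + +.
The two rarest classes, + + w and c vi +, are the double crossovers. Comparing them with the parentals, only the vi allele has switched, so vi is the middle locus and the order is c – vi – w.
Crossovers in the vi–w interval produce the single-crossover classes + vi + and c + w (22 + 16 = 38) plus the double crossovers (8).
RF(vi–w) = (38 + 8) / 641 = 46/641 = 0.0718 → 7.2 m.u.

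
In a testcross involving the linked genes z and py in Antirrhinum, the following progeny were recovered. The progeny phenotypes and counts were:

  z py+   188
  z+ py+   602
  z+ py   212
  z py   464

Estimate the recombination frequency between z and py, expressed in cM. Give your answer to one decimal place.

The two most frequent classes, z+ py+ (602) and z py (464), are the parental types, so the F1 was z+ py+ / z py.
The recombinant classes are z+ py and z py+: 212 + 188 = 400.
Recombination frequency = 400/1466 = 0.2729 ≈ 27.3%, i.e. 27.3 cM.

27.3 cM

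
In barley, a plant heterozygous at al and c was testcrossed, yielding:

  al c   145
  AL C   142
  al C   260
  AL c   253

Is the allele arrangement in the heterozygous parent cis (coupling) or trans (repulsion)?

The two most frequent classes are AL c (253) and al C (260); these are the parental (non-recombinant) types.
So the F1 carried AL c on one chromosome and al C on the other — the recessive alleles are on opposite chromosomes (trans / repulsion).

trans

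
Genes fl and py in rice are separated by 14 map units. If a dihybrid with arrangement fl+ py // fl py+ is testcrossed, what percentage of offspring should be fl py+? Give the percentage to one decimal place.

A map distance of 14 map units corresponds to a recombination frequency of 0.140.
The F1 is fl+ py / fl py+, so fl py+ is a parental gamete class with expected frequency (1 − r)/2 = 0.860/2 = 0.4300.
That is 0.4300 = 43.0% of the progeny.

43.0%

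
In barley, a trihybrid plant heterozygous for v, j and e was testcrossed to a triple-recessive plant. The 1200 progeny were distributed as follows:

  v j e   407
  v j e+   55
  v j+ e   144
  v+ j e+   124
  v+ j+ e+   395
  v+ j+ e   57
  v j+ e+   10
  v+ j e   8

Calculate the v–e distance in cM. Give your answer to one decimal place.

10.8 cM

The two most frequent reciprocal classes, v j e and v+ j+ e+, are the parental types, so the F1 was v j e / v+ j+ e+.
The two rarest classes, v+ j e and v j+ e+, are the double crossovers. Comparing them with the parentals, only the v allele has switched, so v is the middle locus and the order is j – v – e.
Crossovers in the v–e interval produce the single-crossover classes v j e+ and v+ j+ e (55 + 57 = 112) plus the double crossovers (18).
RF(v–e) = (112 + 18) / 1200 = 130/1200 = 0.1083 → 10.8 cM.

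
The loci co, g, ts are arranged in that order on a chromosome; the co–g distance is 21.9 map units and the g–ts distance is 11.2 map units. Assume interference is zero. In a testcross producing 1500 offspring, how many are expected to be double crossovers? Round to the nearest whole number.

Map distances give recombination frequencies of 0.219 and 0.112 for the two intervals.
With no interference, expected double-crossover frequency = 0.219 × 0.112 = 0.02453.
Expected number = 0.02453 × 1500 = 36.79 ≈ 37.

37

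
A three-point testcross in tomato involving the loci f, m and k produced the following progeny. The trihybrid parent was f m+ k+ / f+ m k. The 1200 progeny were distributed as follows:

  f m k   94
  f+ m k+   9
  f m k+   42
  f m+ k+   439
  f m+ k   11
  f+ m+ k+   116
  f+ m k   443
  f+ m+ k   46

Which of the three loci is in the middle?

The two rarest classes, f m+ k and f+ m k+, are the double crossovers. Comparing them with the parentals, only the k allele has switched, so k is the middle locus and the order is m – k – f.

k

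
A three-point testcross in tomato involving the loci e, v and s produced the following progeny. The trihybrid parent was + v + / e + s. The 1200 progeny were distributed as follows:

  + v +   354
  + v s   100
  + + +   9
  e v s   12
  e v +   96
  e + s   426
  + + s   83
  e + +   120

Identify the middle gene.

The two rarest classes, + + + and e v s, are the double crossovers. Comparing them with the parentals, only the v allele has switched, so v is the middle locus and the order is s – v – e.

v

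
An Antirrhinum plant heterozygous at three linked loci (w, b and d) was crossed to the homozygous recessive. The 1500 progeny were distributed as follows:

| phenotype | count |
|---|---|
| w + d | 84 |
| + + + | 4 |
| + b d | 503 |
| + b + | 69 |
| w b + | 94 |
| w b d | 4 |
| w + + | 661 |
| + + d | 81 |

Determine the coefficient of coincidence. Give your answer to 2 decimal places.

0.41

The two most frequent reciprocal classes, w + + and + b d, are the parental types, so the F1 was w + + / + b d.
The two rarest classes, + + + and w b d, are the double crossovers. Comparing them with the parentals, only the w allele has switched, so w is the middle locus and the order is d – w – b.
d–w: (153 + 8)/1500 = 0.1073; w–b: (175 + 8)/1500 = 0.1220.
Expected DCO frequency = 0.1073 × 0.1220 ≈ 0.01309; observed = 8/1500 ≈ 0.00533.
Coefficient of coincidence = 0.00533/0.01309 ≈ 0.41.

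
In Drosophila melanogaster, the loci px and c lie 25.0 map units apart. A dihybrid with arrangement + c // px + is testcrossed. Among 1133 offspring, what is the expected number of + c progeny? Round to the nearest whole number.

425

A map distance of 25.0 map units corresponds to a recombination frequency of 0.250.
The F1 is + c / px +, so + c is a parental gamete class with expected frequency (1 − r)/2 = 0.750/2 = 0.3750.
Expected number = 0.3750 × 1133 = 424.88 ≈ 425.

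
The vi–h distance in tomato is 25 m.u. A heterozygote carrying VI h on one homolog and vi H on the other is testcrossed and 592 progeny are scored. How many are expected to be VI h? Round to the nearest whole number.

A map distance of 25 m.u. corresponds to a recombination frequency of 0.250.
The F1 is VI h / vi H, so VI h is a parental gamete class with expected frequency (1 − r)/2 = 0.750/2 = 0.3750.
Expected number = 0.3750 × 592 = 222.00 ≈ 222.

222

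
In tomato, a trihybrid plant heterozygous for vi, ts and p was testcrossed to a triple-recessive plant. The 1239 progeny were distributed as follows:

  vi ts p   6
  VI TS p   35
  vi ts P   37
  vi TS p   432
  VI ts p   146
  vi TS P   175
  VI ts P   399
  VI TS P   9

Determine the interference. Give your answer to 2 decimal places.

The two most frequent reciprocal classes, vi TS p and VI ts P, are the parental types, so the F1 was vi TS p / VI ts P.
The two rarest classes, vi ts p and VI TS P, are the double crossovers. Comparing them with the parentals, only the ts allele has switched, so ts is the middle locus and the order is vi – ts – p.
vi–ts: (72 + 15)/1239 = 0.0702; ts–p: (321 + 15)/1239 = 0.2712.
Expected DCO frequency = 0.0702 × 0.2712 ≈ 0.01904; observed = 15/1239 ≈ 0.01211.
Coefficient of coincidence = 0.01211/0.01904 ≈ 0.64; interference = 1 − 0.64 = 0.36.

0.36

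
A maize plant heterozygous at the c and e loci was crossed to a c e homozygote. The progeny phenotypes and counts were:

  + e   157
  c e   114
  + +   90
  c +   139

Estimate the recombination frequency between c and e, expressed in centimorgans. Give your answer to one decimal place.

The two most frequent classes, + e (157) and c + (139), are the parental types, so the F1 was + e / c +.
The recombinant classes are + + and c e: 90 + 114 = 204.
Recombination frequency = 204/500 = 0.4080 ≈ 40.8%, i.e. 40.8 centimorgans.

40.8 centimorgans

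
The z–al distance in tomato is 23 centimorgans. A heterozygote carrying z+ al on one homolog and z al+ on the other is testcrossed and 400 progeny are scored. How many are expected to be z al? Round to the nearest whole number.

A map distance of 23 centimorgans corresponds to a recombination frequency of 0.230.
The F1 is z+ al / z al+, so z al is a recombinant gamete class with expected frequency r/2 = 0.230/2 = 0.1150.
Expected number = 0.1150 × 400 = 46.00 ≈ 46.

46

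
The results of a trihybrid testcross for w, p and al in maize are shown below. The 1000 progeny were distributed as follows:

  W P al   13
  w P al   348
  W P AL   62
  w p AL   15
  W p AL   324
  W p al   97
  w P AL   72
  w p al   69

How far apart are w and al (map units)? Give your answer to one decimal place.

19.7 map units

The two most frequent reciprocal classes, w P al and W p AL, are the parental types, so the F1 was w P al / W p AL.
The two rarest classes, W P al and w p AL, are the double crossovers. Comparing them with the parentals, only the w allele has switched, so w is the middle locus and the order is al – w – p.
Crossovers in the al–w interval produce the single-crossover classes w P AL and W p al (72 + 97 = 169) plus the double crossovers (28).
RF(al–w) = (169 + 28) / 1000 = 197/1000 = 0.1970 → 19.7 map units.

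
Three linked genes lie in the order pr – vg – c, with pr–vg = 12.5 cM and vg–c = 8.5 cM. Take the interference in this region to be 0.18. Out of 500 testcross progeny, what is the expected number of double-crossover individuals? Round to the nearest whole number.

Map distances give recombination frequencies of 0.125 and 0.085 for the two intervals.
With interference 0.18 (so coincidence = 0.82), expected double-crossover frequency = 0.125 × 0.085 × 0.82 = 0.00871.
Expected number = 0.00871 × 500 = 4.36 ≈ 4.

4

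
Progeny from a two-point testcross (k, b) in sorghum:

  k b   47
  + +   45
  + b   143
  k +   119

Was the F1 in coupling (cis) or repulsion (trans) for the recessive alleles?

trans

The two most frequent classes are + b (143) and k + (119); these are the parental (non-recombinant) types.
So the F1 carried + b on one chromosome and k + on the other — the recessive alleles are on opposite chromosomes (trans / repulsion).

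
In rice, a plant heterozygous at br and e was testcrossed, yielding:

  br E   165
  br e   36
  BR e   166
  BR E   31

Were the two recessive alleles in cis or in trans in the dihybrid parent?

The two most frequent classes are BR e (166) and br E (165); these are the parental (non-recombinant) types.
So the F1 carried BR e on one chromosome and br E on the other — the recessive alleles are on opposite chromosomes (trans / repulsion).

trans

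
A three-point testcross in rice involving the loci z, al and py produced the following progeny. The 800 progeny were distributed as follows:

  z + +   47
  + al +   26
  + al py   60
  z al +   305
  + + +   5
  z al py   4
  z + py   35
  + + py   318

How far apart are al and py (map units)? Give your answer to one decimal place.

The two most frequent reciprocal classes, + + py and z al +, are the parental types, so the F1 was + + py / z al +.
The two rarest classes, + + + and z al py, are the double crossovers. Comparing them with the parentals, only the py allele has switched, so py is the middle locus and the order is al – py – z.
Crossovers in the al–py interval produce the single-crossover classes + al py and z + + (60 + 47 = 107) plus the double crossovers (9).
RF(al–py) = (107 + 9) / 800 = 116/800 = 0.1450 → 14.5 map units.

14.5 map units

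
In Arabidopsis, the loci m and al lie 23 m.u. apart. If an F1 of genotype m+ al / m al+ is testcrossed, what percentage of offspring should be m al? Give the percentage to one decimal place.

A map distance of 23 m.u. corresponds to a recombination frequency of 0.230.
The F1 is m+ al / m al+, so m al is a recombinant gamete class with expected frequency r/2 = 0.230/2 = 0.1150.
That is 0.1150 = 11.5% of the progeny.

11.5%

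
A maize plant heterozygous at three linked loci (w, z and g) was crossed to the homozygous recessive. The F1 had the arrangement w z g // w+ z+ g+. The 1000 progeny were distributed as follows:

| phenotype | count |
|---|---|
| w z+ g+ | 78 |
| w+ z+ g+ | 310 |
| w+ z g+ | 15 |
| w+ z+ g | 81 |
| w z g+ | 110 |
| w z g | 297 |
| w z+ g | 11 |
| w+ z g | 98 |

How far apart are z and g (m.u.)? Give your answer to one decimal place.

The two rarest classes, w z+ g and w+ z g+, are the double crossovers. Comparing them with the parentals, only the z allele has switched, so z is the middle locus and the order is g – z – w.
Crossovers in the g–z interval produce the single-crossover classes w z g+ and w+ z+ g (110 + 81 = 191) plus the double crossovers (26).
RF(g–z) = (191 + 26) / 1000 = 217/1000 = 0.2170 → 21.7 m.u.

21.7 m.u.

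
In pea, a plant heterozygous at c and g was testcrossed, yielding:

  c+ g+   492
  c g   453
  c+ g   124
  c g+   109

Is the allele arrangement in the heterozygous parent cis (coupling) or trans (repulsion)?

The two most frequent classes are c+ g+ (492) and c g (453); these are the parental (non-recombinant) types.
So the F1 carried c+ g+ on one chromosome and c g on the other — the recessive alleles are on the same chromosome (cis / coupling).

cis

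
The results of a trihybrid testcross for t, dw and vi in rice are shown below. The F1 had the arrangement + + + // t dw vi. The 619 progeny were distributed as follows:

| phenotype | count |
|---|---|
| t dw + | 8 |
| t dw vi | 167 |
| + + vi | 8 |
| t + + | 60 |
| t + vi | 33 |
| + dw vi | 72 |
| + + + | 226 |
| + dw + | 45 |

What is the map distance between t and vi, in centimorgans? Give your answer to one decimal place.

The two rarest classes, + + vi and t dw +, are the double crossovers. Comparing them with the parentals, only the vi allele has switched, so vi is the middle locus and the order is t – vi – dw.
Crossovers in the t–vi interval produce the single-crossover classes t + + and + dw vi (60 + 72 = 132) plus the double crossovers (16).
RF(t–vi) = (132 + 16) / 619 = 148/619 = 0.2391 → 23.9 centimorgans.

23.9 centimorgans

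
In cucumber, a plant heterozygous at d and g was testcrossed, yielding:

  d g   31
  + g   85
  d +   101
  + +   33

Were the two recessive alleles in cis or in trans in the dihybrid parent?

trans

The two most frequent classes are + g (85) and d + (101); these are the parental (non-recombinant) types.
So the F1 carried + g on one chromosome and d + on the other — the recessive alleles are on opposite chromosomes (trans / repulsion).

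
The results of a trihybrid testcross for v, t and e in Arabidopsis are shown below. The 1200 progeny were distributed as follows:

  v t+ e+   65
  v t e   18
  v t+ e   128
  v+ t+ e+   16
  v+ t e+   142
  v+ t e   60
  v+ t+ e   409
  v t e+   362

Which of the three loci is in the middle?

e

The two most frequent reciprocal classes, v t e+ and v+ t+ e, are the parental types, so the F1 was v t e+ / v+ t+ e.
The two rarest classes, v t e and v+ t+ e+, are the double crossovers. Comparing them with the parentals, only the e allele has switched, so e is the middle locus and the order is t – e – v.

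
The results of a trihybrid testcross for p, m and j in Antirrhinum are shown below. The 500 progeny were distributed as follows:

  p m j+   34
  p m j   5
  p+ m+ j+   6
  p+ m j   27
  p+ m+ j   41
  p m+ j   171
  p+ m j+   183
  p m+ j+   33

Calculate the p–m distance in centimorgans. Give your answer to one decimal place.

The two most frequent reciprocal classes, p+ m j+ and p m+ j, are the parental types, so the F1 was p+ m j+ / p m+ j.
The two rarest classes, p+ m+ j+ and p m j, are the double crossovers. Comparing them with the parentals, only the m allele has switched, so m is the middle locus and the order is p – m – j.
Crossovers in the p–m interval produce the single-crossover classes p m j+ and p+ m+ j (34 + 41 = 75) plus the double crossovers (11).
RF(p–m) = (75 + 11) / 500 = 86/500 = 0.1720 → 17.2 centimorgans.

17.2 centimorgans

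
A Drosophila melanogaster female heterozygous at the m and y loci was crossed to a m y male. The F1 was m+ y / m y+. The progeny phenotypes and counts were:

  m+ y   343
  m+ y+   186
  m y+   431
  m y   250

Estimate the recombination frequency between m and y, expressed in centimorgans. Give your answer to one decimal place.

36.0 centimorgans

The recombinant classes are m+ y+ and m y: 186 + 250 = 436.
Recombination frequency = 436/1210 = 0.3603 ≈ 36.0%, i.e. 36.0 centimorgans.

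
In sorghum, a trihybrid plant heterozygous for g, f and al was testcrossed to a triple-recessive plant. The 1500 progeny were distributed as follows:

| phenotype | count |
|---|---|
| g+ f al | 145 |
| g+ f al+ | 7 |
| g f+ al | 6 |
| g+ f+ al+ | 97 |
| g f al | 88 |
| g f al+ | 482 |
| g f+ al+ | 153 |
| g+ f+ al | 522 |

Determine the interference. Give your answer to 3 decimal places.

The two most frequent reciprocal classes, g+ f+ al and g f al+, are the parental types, so the F1 was g+ f+ al / g f al+.
The two rarest classes, g f+ al and g+ f al+, are the double crossovers. Comparing them with the parentals, only the g allele has switched, so g is the middle locus and the order is al – g – f.
al–g: (185 + 13)/1500 = 0.1320; g–f: (298 + 13)/1500 = 0.2073.
Expected DCO frequency = 0.1320 × 0.2073 ≈ 0.02736; observed = 13/1500 ≈ 0.00867.
Coefficient of coincidence = 0.00867/0.02736 ≈ 0.317; interference = 1 − 0.317 = 0.683.

0.683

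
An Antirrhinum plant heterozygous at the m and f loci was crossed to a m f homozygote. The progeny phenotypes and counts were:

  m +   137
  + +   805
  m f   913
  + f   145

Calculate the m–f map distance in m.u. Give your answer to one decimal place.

14.1 m.u.

The two most frequent classes, + + (805) and m f (913), are the parental types, so the F1 was + + / m f.
The recombinant classes are + f and m +: 145 + 137 = 282.
Recombination frequency = 282/2000 = 0.1410 ≈ 14.1%, i.e. 14.1 m.u.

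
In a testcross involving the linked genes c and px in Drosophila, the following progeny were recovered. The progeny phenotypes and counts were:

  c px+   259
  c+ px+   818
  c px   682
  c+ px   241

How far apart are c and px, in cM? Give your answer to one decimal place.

25.0 cM

The two most frequent classes, c+ px+ (818) and c px (682), are the parental types, so the F1 was c+ px+ / c px.
The recombinant classes are c+ px and c px+: 241 + 259 = 500.
Recombination frequency = 500/2000 = 0.2500 ≈ 25.0%, i.e. 25.0 cM.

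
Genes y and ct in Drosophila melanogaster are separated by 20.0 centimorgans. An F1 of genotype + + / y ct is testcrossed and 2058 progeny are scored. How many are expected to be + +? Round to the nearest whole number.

823

A map distance of 20.0 centimorgans corresponds to a recombination frequency of 0.200.
The F1 is + + / y ct, so + + is a parental gamete class with expected frequency (1 − r)/2 = 0.800/2 = 0.4000.
Expected number = 0.4000 × 2058 = 823.20 ≈ 823.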